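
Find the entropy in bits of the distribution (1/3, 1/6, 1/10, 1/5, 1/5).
2.2201 bits

Shannon entropy is H(X) = -Σ p(x) log p(x).

For P = (1/3, 1/6, 1/10, 1/5, 1/5):
H = -1/3 × log_2(1/3) -1/6 × log_2(1/6) -1/10 × log_2(1/10) -1/5 × log_2(1/5) -1/5 × log_2(1/5)
H = 2.2201 bits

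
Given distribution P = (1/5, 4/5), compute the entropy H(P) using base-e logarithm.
0.5004 nats

Shannon entropy is H(X) = -Σ p(x) log p(x).

For P = (1/5, 4/5):
H = -1/5 × log_e(1/5) -4/5 × log_e(4/5)
H = 0.5004 nats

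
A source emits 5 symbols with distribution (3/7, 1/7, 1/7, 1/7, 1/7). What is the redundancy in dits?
0.0584 dits

Redundancy measures how far a source is from maximum entropy:
R = H_max - H(X)

Maximum entropy for 5 symbols: H_max = log_10(5) = 0.6990 dits
Actual entropy: H(X) = 0.6406 dits
Redundancy: R = 0.6990 - 0.6406 = 0.0584 dits

This redundancy represents potential for compression: the source could be compressed by 0.0584 dits per symbol.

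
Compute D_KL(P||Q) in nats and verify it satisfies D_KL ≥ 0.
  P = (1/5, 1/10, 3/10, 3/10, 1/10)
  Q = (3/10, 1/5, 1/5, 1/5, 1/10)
0.0929 nats

KL divergence satisfies the Gibbs inequality: D_KL(P||Q) ≥ 0 for all distributions P, Q.

D_KL(P||Q) = Σ p(x) log(p(x)/q(x))
Term by term:
  x=0: 1/5 × log_e[(1/5)/(3/10)] = -0.0811
  x=1: 1/10 × log_e[(1/10)/(1/5)] = -0.0693
  x=2: 3/10 × log_e[(3/10)/(1/5)] = 0.1216
  x=3: 3/10 × log_e[(3/10)/(1/5)] = 0.1216
  x=4: 1/10 × log_e[(1/10)/(1/10)] = 0.0000
D_KL(P||Q) = 0.0929 nats

D_KL(P||Q) = 0.0929 ≥ 0 ✓

This non-negativity is a fundamental property: relative entropy cannot be negative because it measures how different Q is from P.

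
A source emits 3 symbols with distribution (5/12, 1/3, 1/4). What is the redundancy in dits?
0.0091 dits

Redundancy measures how far a source is from maximum entropy:
R = H_max - H(X)

Maximum entropy for 3 symbols: H_max = log_10(3) = 0.4771 dits
Actual entropy: H(X) = 0.4680 dits
Redundancy: R = 0.4771 - 0.4680 = 0.0091 dits

This redundancy represents potential for compression: the source could be compressed by 0.0091 dits per symbol.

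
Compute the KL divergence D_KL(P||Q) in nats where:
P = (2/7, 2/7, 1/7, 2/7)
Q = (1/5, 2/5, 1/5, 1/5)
0.0596 nats

KL divergence: D_KL(P||Q) = Σ p(x) log(p(x)/q(x))

Computing term by term:
  x=0: 2/7 × log_e[(2/7)/(1/5)] = 2/7 × 0.3567 = 0.1019
  x=1: 2/7 × log_e[(2/7)/(2/5)] = 2/7 × -0.3365 = -0.0961
  x=2: 1/7 × log_e[(1/7)/(1/5)] = 1/7 × -0.3365 = -0.0481
  x=3: 2/7 × log_e[(2/7)/(1/5)] = 2/7 × 0.3567 = 0.1019

D_KL(P||Q) = 0.0596 nats

Note: KL divergence is always non-negative and equals 0 iff P = Q.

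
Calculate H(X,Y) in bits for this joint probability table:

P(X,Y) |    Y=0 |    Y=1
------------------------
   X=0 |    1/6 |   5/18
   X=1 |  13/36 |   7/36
1.9342 bits

Joint entropy is H(X,Y) = -Σ_{x,y} p(x,y) log p(x,y).

Summing over all non-zero entries:
H(X,Y) = -[1/6·log_2(1/6) + 5/18·log_2(5/18) + 13/36·log_2(13/36) + 7/36·log_2(7/36)]
H(X,Y) = 1.9342 bits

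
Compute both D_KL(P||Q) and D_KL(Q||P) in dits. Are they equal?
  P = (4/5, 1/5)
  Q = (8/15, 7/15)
D_KL(P||Q) = 0.0673, D_KL(Q||P) = 0.0778

KL divergence is not symmetric: D_KL(P||Q) ≠ D_KL(Q||P) in general.

D_KL(P||Q) = 0.0673 dits
D_KL(Q||P) = 0.0778 dits

No, they are not equal!

This asymmetry is why KL divergence is not a true distance metric.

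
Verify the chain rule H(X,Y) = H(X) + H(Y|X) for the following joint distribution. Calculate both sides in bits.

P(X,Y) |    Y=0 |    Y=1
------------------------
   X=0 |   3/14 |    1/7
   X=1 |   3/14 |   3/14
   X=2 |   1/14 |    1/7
H(X,Y) = 2.5027, H(X) = 1.5306, H(Y|X) = 0.9721 (all in bits)

Chain rule: H(X,Y) = H(X) + H(Y|X)

Left side — joint entropy directly:
H(X,Y) = -Σ p(x,y) log p(x,y) = 2.5027 bits

Right side — compute H(Y|X) from the conditional distributions:
P(X) = (5/14, 3/7, 3/14), so H(X) = 1.5306 bits
H(Y|X) = Σ_x P(X=x) · H(Y|X=x):
  P(Y|X=0) = (3/5, 2/5), H(Y|X=0) = 0.9710, weight P(X=0) = 5/14
  P(Y|X=1) = (1/2, 1/2), H(Y|X=1) = 1.0000, weight P(X=1) = 3/7
  P(Y|X=2) = (1/3, 2/3), H(Y|X=2) = 0.9183, weight P(X=2) = 3/14
H(Y|X) = 0.9721 bits

H(X) + H(Y|X) = 1.5306 + 0.9721 = 2.5027 bits

Both sides equal 2.5027 bits. ✓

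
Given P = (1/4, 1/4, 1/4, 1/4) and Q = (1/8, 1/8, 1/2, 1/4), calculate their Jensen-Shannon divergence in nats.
0.0425 nats

Jensen-Shannon divergence is:
JSD(P||Q) = 0.5 × D_KL(P||M) + 0.5 × D_KL(Q||M)
where M = 0.5 × (P + Q) is the mixture distribution.

M = 0.5 × (1/4, 1/4, 1/4, 1/4) + 0.5 × (1/8, 1/8, 1/2, 1/4) = (3/16, 3/16, 3/8, 1/4)

D_KL(P||M) = 0.0425 nats
D_KL(Q||M) = 0.0425 nats

JSD(P||Q) = 0.5 × 0.0425 + 0.5 × 0.0425 = 0.0425 nats

Unlike KL divergence, JSD is symmetric and bounded: 0 ≤ JSD ≤ log(2).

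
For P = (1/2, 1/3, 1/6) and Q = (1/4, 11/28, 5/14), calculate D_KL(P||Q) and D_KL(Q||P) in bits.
D_KL(P||Q) = 0.2377, D_KL(Q||P) = 0.2358

KL divergence is not symmetric: D_KL(P||Q) ≠ D_KL(Q||P) in general.

D_KL(P||Q) = 0.2377 bits
D_KL(Q||P) = 0.2358 bits

No, they are not equal!

This asymmetry is why KL divergence is not a true distance metric.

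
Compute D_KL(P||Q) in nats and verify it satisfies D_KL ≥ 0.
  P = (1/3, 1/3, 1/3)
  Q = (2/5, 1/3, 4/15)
0.0136 nats

KL divergence satisfies the Gibbs inequality: D_KL(P||Q) ≥ 0 for all distributions P, Q.

D_KL(P||Q) = Σ p(x) log(p(x)/q(x))
Term by term:
  x=0: 1/3 × log_e[(1/3)/(2/5)] = -0.0608
  x=1: 1/3 × log_e[(1/3)/(1/3)] = 0.0000
  x=2: 1/3 × log_e[(1/3)/(4/15)] = 0.0744
D_KL(P||Q) = 0.0136 nats

D_KL(P||Q) = 0.0136 ≥ 0 ✓

This non-negativity is a fundamental property: relative entropy cannot be negative because it measures how different Q is from P.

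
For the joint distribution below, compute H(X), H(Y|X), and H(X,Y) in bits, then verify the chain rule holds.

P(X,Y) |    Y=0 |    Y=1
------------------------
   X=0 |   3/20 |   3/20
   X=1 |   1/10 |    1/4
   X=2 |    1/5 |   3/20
H(X,Y) = 2.5282, H(X) = 1.5813, H(Y|X) = 0.9469 (all in bits)

Chain rule: H(X,Y) = H(X) + H(Y|X)

Left side — joint entropy directly:
H(X,Y) = -Σ p(x,y) log p(x,y) = 2.5282 bits

Right side — compute H(Y|X) from the conditional distributions:
P(X) = (3/10, 7/20, 7/20), so H(X) = 1.5813 bits
H(Y|X) = Σ_x P(X=x) · H(Y|X=x):
  P(Y|X=0) = (1/2, 1/2), H(Y|X=0) = 1.0000, weight P(X=0) = 3/10
  P(Y|X=1) = (2/7, 5/7), H(Y|X=1) = 0.8631, weight P(X=1) = 7/20
  P(Y|X=2) = (4/7, 3/7), H(Y|X=2) = 0.9852, weight P(X=2) = 7/20
H(Y|X) = 0.9469 bits

H(X) + H(Y|X) = 1.5813 + 0.9469 = 2.5282 bits

Both sides equal 2.5282 bits. ✓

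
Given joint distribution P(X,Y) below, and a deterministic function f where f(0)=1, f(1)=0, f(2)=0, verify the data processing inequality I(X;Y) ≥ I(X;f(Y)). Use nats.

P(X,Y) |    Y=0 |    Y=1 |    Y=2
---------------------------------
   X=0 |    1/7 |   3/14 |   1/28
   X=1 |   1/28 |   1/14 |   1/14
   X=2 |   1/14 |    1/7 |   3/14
I(X;Y) = 0.0926, I(X;f(Y)) = 0.0224, inequality holds: 0.0926 ≥ 0.0224

Data Processing Inequality: For any Markov chain X → Y → Z, we have I(X;Y) ≥ I(X;Z).

Here Z = f(Y) is a deterministic function of Y, forming X → Y → Z.

Original I(X;Y) = 0.0926 nats

After applying f:
P(X,Z) where Z=f(Y):
- P(X,Z=0) = P(X,Y=1) + P(X,Y=2)
- P(X,Z=1) = P(X,Y=0)

I(X;Z) = I(X;f(Y)) = 0.0224 nats

Verification: 0.0926 ≥ 0.0224 ✓

Information cannot be created by processing; the function f can only lose information about X.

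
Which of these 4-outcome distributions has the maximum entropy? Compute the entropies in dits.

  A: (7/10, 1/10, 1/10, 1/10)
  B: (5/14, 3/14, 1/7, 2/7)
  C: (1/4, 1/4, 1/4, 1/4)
C

For a discrete distribution over n outcomes, entropy is maximized by the uniform distribution.

Computing entropies:
H(A) = 0.4084 dits
H(B) = 0.5792 dits
H(C) = 0.6021 dits

The uniform distribution (where all probabilities equal 1/4) achieves the maximum entropy of log_10(4) = 0.6021 dits.

Distribution C has the highest entropy.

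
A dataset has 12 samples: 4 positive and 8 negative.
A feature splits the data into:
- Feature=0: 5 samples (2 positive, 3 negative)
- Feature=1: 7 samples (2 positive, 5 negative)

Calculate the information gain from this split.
0.0102 bits

Information Gain = H(Y) - H(Y|Feature)

Before split:
P(positive) = 4/12 = 0.3333
H(Y) = 0.9183 bits

After split:
Feature=0: H = 0.9710 bits (weight = 5/12)
Feature=1: H = 0.8631 bits (weight = 7/12)
H(Y|Feature) = (5/12)×0.9710 + (7/12)×0.8631 = 0.9080 bits

Information Gain = 0.9183 - 0.9080 = 0.0102 bits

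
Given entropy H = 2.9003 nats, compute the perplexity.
18.1796

Perplexity is e^H (or exp(H) for natural log).

H = 2.9003 nats
Perplexity = e^2.9003 = 18.1796

Interpretation: The model's uncertainty is equivalent to choosing uniformly among 18.2 options.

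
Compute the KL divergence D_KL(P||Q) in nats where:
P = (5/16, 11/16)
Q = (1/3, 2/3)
0.0010 nats

KL divergence: D_KL(P||Q) = Σ p(x) log(p(x)/q(x))

Computing term by term:
  x=0: 5/16 × log_e[(5/16)/(1/3)] = 5/16 × -0.0645 = -0.0202
  x=1: 11/16 × log_e[(11/16)/(2/3)] = 11/16 × 0.0308 = 0.0212

D_KL(P||Q) = 0.0010 nats

Note: KL divergence is always non-negative and equals 0 iff P = Q.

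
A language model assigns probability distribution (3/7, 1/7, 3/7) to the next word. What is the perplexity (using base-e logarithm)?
2.7298

Perplexity is e^H (or exp(H) for natural log).

First, H = -Σ p log p = 1.0042 nats
Perplexity = e^1.0042 = 2.7298

Interpretation: The model's uncertainty is equivalent to choosing uniformly among 2.7 options.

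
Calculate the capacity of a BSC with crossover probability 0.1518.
0.3857 bits

For a binary symmetric channel (BSC) with error probability p:
Capacity C = 1 - H(p) bits per symbol

where H(p) = -p log₂(p) - (1-p) log₂(1-p) is the binary entropy function.

H(0.1518) = 0.6143 bits
C = 1 - 0.6143 = 0.3857 bits per symbol

This means we can reliably transmit up to 0.3857 bits of information per channel use.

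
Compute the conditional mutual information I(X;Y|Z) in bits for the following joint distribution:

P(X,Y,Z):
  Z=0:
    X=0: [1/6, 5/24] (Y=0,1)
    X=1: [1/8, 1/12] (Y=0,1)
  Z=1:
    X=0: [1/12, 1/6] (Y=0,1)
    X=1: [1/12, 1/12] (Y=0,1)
0.0177 bits

Conditional mutual information: I(X;Y|Z) = H(X|Z) + H(Y|Z) - H(X,Y|Z)

H(Z) = 0.9799
H(X,Z) = 1.9329 → H(X|Z) = 0.9531
H(Y,Z) = 1.9678 → H(Y|Z) = 0.9879
H(X,Y,Z) = 2.9031 → H(X,Y|Z) = 1.9232

I(X;Y|Z) = 0.9531 + 0.9879 - 1.9232 = 0.0177 bits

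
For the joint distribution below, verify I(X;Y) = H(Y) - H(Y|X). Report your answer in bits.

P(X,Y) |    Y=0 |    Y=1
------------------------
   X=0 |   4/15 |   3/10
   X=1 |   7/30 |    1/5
I(X;Y) = 0.0033 bits

Mutual information has multiple equivalent forms:
- I(X;Y) = H(X) - H(X|Y)
- I(X;Y) = H(Y) - H(Y|X)
- I(X;Y) = H(X) + H(Y) - H(X,Y)

Computing all quantities:
H(X) = 0.9871, H(Y) = 1.0000, H(X,Y) = 1.9839
H(X|Y) = 0.9839, H(Y|X) = 0.9967

Verification:
H(X) - H(X|Y) = 0.9871 - 0.9839 = 0.0033
H(Y) - H(Y|X) = 1.0000 - 0.9967 = 0.0033
H(X) + H(Y) - H(X,Y) = 0.9871 + 1.0000 - 1.9839 = 0.0033

All forms give I(X;Y) = 0.0033 bits. ✓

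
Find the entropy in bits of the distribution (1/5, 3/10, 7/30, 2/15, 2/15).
2.2505 bits

Shannon entropy is H(X) = -Σ p(x) log p(x).

For P = (1/5, 3/10, 7/30, 2/15, 2/15):
H = -1/5 × log_2(1/5) -3/10 × log_2(3/10) -7/30 × log_2(7/30) -2/15 × log_2(2/15) -2/15 × log_2(2/15)
H = 2.2505 bits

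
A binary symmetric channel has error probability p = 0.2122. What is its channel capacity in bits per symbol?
0.2543 bits

For a binary symmetric channel (BSC) with error probability p:
Capacity C = 1 - H(p) bits per symbol

where H(p) = -p log₂(p) - (1-p) log₂(1-p) is the binary entropy function.

H(0.2122) = 0.7457 bits
C = 1 - 0.7457 = 0.2543 bits per symbol

This means we can reliably transmit up to 0.2543 bits of information per channel use.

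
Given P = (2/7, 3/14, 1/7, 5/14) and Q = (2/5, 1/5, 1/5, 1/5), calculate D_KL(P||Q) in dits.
0.0337 dits

KL divergence: D_KL(P||Q) = Σ p(x) log(p(x)/q(x))

Computing term by term:
  x=0: 2/7 × log_10[(2/7)/(2/5)] = 2/7 × -0.1461 = -0.0418
  x=1: 3/14 × log_10[(3/14)/(1/5)] = 3/14 × 0.0300 = 0.0064
  x=2: 1/7 × log_10[(1/7)/(1/5)] = 1/7 × -0.1461 = -0.0209
  x=3: 5/14 × log_10[(5/14)/(1/5)] = 5/14 × 0.2518 = 0.0899

D_KL(P||Q) = 0.0337 dits

Note: KL divergence is always non-negative and equals 0 iff P = Q.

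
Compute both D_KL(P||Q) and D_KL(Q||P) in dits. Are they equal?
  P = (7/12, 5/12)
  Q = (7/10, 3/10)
D_KL(P||Q) = 0.0133, D_KL(Q||P) = 0.0126

KL divergence is not symmetric: D_KL(P||Q) ≠ D_KL(Q||P) in general.

D_KL(P||Q) = 0.0133 dits
D_KL(Q||P) = 0.0126 dits

No, they are not equal!

This asymmetry is why KL divergence is not a true distance metric.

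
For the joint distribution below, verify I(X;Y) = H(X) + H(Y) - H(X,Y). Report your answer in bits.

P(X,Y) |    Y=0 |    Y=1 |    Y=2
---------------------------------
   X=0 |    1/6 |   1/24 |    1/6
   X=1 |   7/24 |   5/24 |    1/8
I(X;Y) = 0.0711 bits

Mutual information has multiple equivalent forms:
- I(X;Y) = H(X) - H(X|Y)
- I(X;Y) = H(Y) - H(Y|X)
- I(X;Y) = H(X) + H(Y) - H(X,Y)

Computing all quantities:
H(X) = 0.9544, H(Y) = 1.5343, H(X,Y) = 2.4176
H(X|Y) = 0.8833, H(Y|X) = 1.4632

Verification:
H(X) - H(X|Y) = 0.9544 - 0.8833 = 0.0711
H(Y) - H(Y|X) = 1.5343 - 1.4632 = 0.0711
H(X) + H(Y) - H(X,Y) = 0.9544 + 1.5343 - 2.4176 = 0.0711

All forms give I(X;Y) = 0.0711 bits. ✓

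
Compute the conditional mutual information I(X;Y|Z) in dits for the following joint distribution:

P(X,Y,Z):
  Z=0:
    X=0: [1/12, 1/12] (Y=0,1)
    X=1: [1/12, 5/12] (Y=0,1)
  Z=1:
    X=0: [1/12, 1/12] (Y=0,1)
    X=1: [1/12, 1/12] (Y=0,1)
0.0148 dits

Conditional mutual information: I(X;Y|Z) = H(X|Z) + H(Y|Z) - H(X,Y|Z)

H(Z) = 0.2764
H(X,Z) = 0.5396 → H(X|Z) = 0.2632
H(Y,Z) = 0.5396 → H(Y|Z) = 0.2632
H(X,Y,Z) = 0.7879 → H(X,Y|Z) = 0.5115

I(X;Y|Z) = 0.2632 + 0.2632 - 0.5115 = 0.0148 dits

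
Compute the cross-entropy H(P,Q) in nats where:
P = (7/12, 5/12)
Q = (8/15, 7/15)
0.6842 nats

Cross-entropy: H(P,Q) = -Σ p(x) log q(x)

Alternatively: H(P,Q) = H(P) + D_KL(P||Q)
H(P) = 0.6792 nats
D_KL(P||Q) = 0.0051 nats

H(P,Q) = 0.6792 + 0.0051 = 0.6842 nats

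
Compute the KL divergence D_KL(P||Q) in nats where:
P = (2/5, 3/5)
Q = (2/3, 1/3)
0.1483 nats

KL divergence: D_KL(P||Q) = Σ p(x) log(p(x)/q(x))

Computing term by term:
  x=0: 2/5 × log_e[(2/5)/(2/3)] = 2/5 × -0.5108 = -0.2043
  x=1: 3/5 × log_e[(3/5)/(1/3)] = 3/5 × 0.5878 = 0.3527

D_KL(P||Q) = 0.1483 nats

Note: KL divergence is always non-negative and equals 0 iff P = Q.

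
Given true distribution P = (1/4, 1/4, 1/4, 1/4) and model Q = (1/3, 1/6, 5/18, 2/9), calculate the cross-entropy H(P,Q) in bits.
2.0470 bits

Cross-entropy: H(P,Q) = -Σ p(x) log q(x)

Alternatively: H(P,Q) = H(P) + D_KL(P||Q)
H(P) = 2.0000 bits
D_KL(P||Q) = 0.0470 bits

H(P,Q) = 2.0000 + 0.0470 = 2.0470 bits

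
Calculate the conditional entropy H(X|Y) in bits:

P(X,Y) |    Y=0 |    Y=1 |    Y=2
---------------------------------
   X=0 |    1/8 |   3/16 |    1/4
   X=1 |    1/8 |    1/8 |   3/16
0.9845 bits

Using the chain rule: H(X|Y) = H(X,Y) - H(Y)

First, compute H(X,Y) = 2.5306 bits

Marginal P(Y) = (1/4, 5/16, 7/16)
H(Y) = 1.5462 bits

H(X|Y) = H(X,Y) - H(Y) = 2.5306 - 1.5462 = 0.9845 bits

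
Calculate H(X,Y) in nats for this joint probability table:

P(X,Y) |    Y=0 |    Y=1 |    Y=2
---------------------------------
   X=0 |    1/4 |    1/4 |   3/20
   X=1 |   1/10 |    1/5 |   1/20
1.6796 nats

Joint entropy is H(X,Y) = -Σ_{x,y} p(x,y) log p(x,y).

Summing over all non-zero entries:
H(X,Y) = -[1/4·log_e(1/4) + 1/4·log_e(1/4) + 3/20·log_e(3/20) + 1/10·log_e(1/10) + 1/5·log_e(1/5) + 1/20·log_e(1/20)]
H(X,Y) = 1.6796 nats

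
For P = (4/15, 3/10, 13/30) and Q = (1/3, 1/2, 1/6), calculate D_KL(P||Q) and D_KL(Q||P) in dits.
D_KL(P||Q) = 0.0874, D_KL(Q||P) = 0.0741

KL divergence is not symmetric: D_KL(P||Q) ≠ D_KL(Q||P) in general.

D_KL(P||Q) = 0.0874 dits
D_KL(Q||P) = 0.0741 dits

No, they are not equal!

This asymmetry is why KL divergence is not a true distance metric.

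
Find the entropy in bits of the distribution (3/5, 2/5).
0.9710 bits

Shannon entropy is H(X) = -Σ p(x) log p(x).

For P = (3/5, 2/5):
H = -3/5 × log_2(3/5) -2/5 × log_2(2/5)
H = 0.9710 bits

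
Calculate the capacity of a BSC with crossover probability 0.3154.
0.1007 bits

For a binary symmetric channel (BSC) with error probability p:
Capacity C = 1 - H(p) bits per symbol

where H(p) = -p log₂(p) - (1-p) log₂(1-p) is the binary entropy function.

H(0.3154) = 0.8993 bits
C = 1 - 0.8993 = 0.1007 bits per symbol

This means we can reliably transmit up to 0.1007 bits of information per channel use.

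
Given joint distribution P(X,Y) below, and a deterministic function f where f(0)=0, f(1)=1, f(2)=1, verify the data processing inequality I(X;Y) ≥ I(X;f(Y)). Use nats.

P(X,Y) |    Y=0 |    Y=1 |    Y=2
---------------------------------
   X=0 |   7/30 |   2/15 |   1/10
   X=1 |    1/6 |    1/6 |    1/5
I(X;Y) = 0.0222, I(X;f(Y)) = 0.0183, inequality holds: 0.0222 ≥ 0.0183

Data Processing Inequality: For any Markov chain X → Y → Z, we have I(X;Y) ≥ I(X;Z).

Here Z = f(Y) is a deterministic function of Y, forming X → Y → Z.

Original I(X;Y) = 0.0222 nats

After applying f:
P(X,Z) where Z=f(Y):
- P(X,Z=0) = P(X,Y=0)
- P(X,Z=1) = P(X,Y=1) + P(X,Y=2)

I(X;Z) = I(X;f(Y)) = 0.0183 nats

Verification: 0.0222 ≥ 0.0183 ✓

Information cannot be created by processing; the function f can only lose information about X.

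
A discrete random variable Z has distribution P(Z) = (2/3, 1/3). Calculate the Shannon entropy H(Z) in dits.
0.2764 dits

Shannon entropy is H(X) = -Σ p(x) log p(x).

For P = (2/3, 1/3):
H = -2/3 × log_10(2/3) -1/3 × log_10(1/3)
H = 0.2764 dits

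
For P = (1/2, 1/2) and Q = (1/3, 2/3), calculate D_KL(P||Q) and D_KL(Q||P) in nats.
D_KL(P||Q) = 0.0589, D_KL(Q||P) = 0.0566

KL divergence is not symmetric: D_KL(P||Q) ≠ D_KL(Q||P) in general.

D_KL(P||Q) = 0.0589 nats
D_KL(Q||P) = 0.0566 nats

No, they are not equal!

This asymmetry is why KL divergence is not a true distance metric.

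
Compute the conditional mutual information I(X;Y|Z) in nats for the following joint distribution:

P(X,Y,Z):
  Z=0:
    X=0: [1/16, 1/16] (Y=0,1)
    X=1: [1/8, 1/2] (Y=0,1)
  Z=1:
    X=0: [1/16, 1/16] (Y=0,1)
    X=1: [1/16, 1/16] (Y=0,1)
0.0224 nats

Conditional mutual information: I(X;Y|Z) = H(X|Z) + H(Y|Z) - H(X,Y|Z)

H(Z) = 0.5623
H(X,Z) = 1.0735 → H(X|Z) = 0.5112
H(Y,Z) = 1.1574 → H(Y|Z) = 0.5950
H(X,Y,Z) = 1.6462 → H(X,Y|Z) = 1.0839

I(X;Y|Z) = 0.5112 + 0.5950 - 1.0839 = 0.0224 nats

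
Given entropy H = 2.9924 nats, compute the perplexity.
19.9335

Perplexity is e^H (or exp(H) for natural log).

H = 2.9924 nats
Perplexity = e^2.9924 = 19.9335

Interpretation: The model's uncertainty is equivalent to choosing uniformly among 19.9 options.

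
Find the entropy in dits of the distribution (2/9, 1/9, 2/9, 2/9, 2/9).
0.6867 dits

Shannon entropy is H(X) = -Σ p(x) log p(x).

For P = (2/9, 1/9, 2/9, 2/9, 2/9):
H = -2/9 × log_10(2/9) -1/9 × log_10(1/9) -2/9 × log_10(2/9) -2/9 × log_10(2/9) -2/9 × log_10(2/9)
H = 0.6867 dits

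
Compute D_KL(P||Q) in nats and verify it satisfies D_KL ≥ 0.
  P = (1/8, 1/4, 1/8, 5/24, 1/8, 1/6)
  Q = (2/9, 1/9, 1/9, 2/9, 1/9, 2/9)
0.0989 nats

KL divergence satisfies the Gibbs inequality: D_KL(P||Q) ≥ 0 for all distributions P, Q.

D_KL(P||Q) = Σ p(x) log(p(x)/q(x))
Term by term:
  x=0: 1/8 × log_e[(1/8)/(2/9)] = -0.0719
  x=1: 1/4 × log_e[(1/4)/(1/9)] = 0.2027
  x=2: 1/8 × log_e[(1/8)/(1/9)] = 0.0147
  x=3: 5/24 × log_e[(5/24)/(2/9)] = -0.0134
  x=4: 1/8 × log_e[(1/8)/(1/9)] = 0.0147
  x=5: 1/6 × log_e[(1/6)/(2/9)] = -0.0479
D_KL(P||Q) = 0.0989 nats

D_KL(P||Q) = 0.0989 ≥ 0 ✓

This non-negativity is a fundamental property: relative entropy cannot be negative because it measures how different Q is from P.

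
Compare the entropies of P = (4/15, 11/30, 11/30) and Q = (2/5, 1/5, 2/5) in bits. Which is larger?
P

Computing entropies in bits:
H(P) = 1.5700
H(Q) = 1.5219

Distribution P has higher entropy.

Intuition: The distribution closer to uniform (more spread out) has higher entropy.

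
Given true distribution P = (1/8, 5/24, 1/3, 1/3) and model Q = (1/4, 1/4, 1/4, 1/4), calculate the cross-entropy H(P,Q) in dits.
0.6021 dits

Cross-entropy: H(P,Q) = -Σ p(x) log q(x)

Alternatively: H(P,Q) = H(P) + D_KL(P||Q)
H(P) = 0.5729 dits
D_KL(P||Q) = 0.0292 dits

H(P,Q) = 0.5729 + 0.0292 = 0.6021 dits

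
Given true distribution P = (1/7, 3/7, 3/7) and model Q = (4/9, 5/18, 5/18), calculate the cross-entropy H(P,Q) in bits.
1.7511 bits

Cross-entropy: H(P,Q) = -Σ p(x) log q(x)

Alternatively: H(P,Q) = H(P) + D_KL(P||Q)
H(P) = 1.4488 bits
D_KL(P||Q) = 0.3023 bits

H(P,Q) = 1.4488 + 0.3023 = 1.7511 bits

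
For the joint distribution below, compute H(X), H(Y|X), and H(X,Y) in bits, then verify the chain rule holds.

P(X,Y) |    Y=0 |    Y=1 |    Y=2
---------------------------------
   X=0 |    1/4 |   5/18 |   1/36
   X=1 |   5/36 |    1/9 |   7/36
H(X,Y) = 2.3641, H(X) = 0.9911, H(Y|X) = 1.3730 (all in bits)

Chain rule: H(X,Y) = H(X) + H(Y|X)

Left side — joint entropy directly:
H(X,Y) = -Σ p(x,y) log p(x,y) = 2.3641 bits

Right side — compute H(Y|X) from the conditional distributions:
P(X) = (5/9, 4/9), so H(X) = 0.9911 bits
H(Y|X) = Σ_x P(X=x) · H(Y|X=x):
  P(Y|X=0) = (9/20, 1/2, 1/20), H(Y|X=0) = 1.2345, weight P(X=0) = 5/9
  P(Y|X=1) = (5/16, 1/4, 7/16), H(Y|X=1) = 1.5462, weight P(X=1) = 4/9
H(Y|X) = 1.3730 bits

H(X) + H(Y|X) = 0.9911 + 1.3730 = 2.3641 bits

Both sides equal 2.3641 bits. ✓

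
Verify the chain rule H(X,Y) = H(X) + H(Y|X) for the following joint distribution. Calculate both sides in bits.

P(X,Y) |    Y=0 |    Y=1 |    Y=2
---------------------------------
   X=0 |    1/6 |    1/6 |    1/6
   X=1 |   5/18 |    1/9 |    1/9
H(X,Y) = 2.5102, H(X) = 1.0000, H(Y|X) = 1.5102 (all in bits)

Chain rule: H(X,Y) = H(X) + H(Y|X)

Left side — joint entropy directly:
H(X,Y) = -Σ p(x,y) log p(x,y) = 2.5102 bits

Right side — compute H(Y|X) from the conditional distributions:
P(X) = (1/2, 1/2), so H(X) = 1.0000 bits
H(Y|X) = Σ_x P(X=x) · H(Y|X=x):
  P(Y|X=0) = (1/3, 1/3, 1/3), H(Y|X=0) = 1.5850, weight P(X=0) = 1/2
  P(Y|X=1) = (5/9, 2/9, 2/9), H(Y|X=1) = 1.4355, weight P(X=1) = 1/2
H(Y|X) = 1.5102 bits

H(X) + H(Y|X) = 1.0000 + 1.5102 = 2.5102 bits

Both sides equal 2.5102 bits. ✓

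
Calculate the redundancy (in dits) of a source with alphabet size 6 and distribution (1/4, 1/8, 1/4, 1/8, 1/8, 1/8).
0.0256 dits

Redundancy measures how far a source is from maximum entropy:
R = H_max - H(X)

Maximum entropy for 6 symbols: H_max = log_10(6) = 0.7782 dits
Actual entropy: H(X) = 0.7526 dits
Redundancy: R = 0.7782 - 0.7526 = 0.0256 dits

This redundancy represents potential for compression: the source could be compressed by 0.0256 dits per symbol.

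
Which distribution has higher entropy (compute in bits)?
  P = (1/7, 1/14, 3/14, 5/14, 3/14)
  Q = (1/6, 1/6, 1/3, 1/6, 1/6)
Q

Computing entropies in bits:
H(P) = 2.1560
H(Q) = 2.2516

Distribution Q has higher entropy.

Intuition: The distribution closer to uniform (more spread out) has higher entropy.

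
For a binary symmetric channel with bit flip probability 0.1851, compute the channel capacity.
0.3089 bits

For a binary symmetric channel (BSC) with error probability p:
Capacity C = 1 - H(p) bits per symbol

where H(p) = -p log₂(p) - (1-p) log₂(1-p) is the binary entropy function.

H(0.1851) = 0.6911 bits
C = 1 - 0.6911 = 0.3089 bits per symbol

This means we can reliably transmit up to 0.3089 bits of information per channel use.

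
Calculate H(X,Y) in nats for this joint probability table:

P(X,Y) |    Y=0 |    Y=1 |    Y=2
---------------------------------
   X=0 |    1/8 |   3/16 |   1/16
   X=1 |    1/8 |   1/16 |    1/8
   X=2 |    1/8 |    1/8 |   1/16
2.1334 nats

Joint entropy is H(X,Y) = -Σ_{x,y} p(x,y) log p(x,y).

Summing over all non-zero entries:
H(X,Y) = -[1/8·log_e(1/8) + 3/16·log_e(3/16) + 1/16·log_e(1/16) + 1/8·log_e(1/8) + 1/16·log_e(1/16) + 1/8·log_e(1/8) + 1/8·log_e(1/8) + 1/8·log_e(1/8) + 1/16·log_e(1/16)]
H(X,Y) = 2.1334 nats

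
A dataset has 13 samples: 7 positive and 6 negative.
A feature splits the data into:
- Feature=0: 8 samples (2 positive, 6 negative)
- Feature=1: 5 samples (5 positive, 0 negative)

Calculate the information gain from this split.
0.4965 bits

Information Gain = H(Y) - H(Y|Feature)

Before split:
P(positive) = 7/13 = 0.5385
H(Y) = 0.9957 bits

After split:
Feature=0: H = 0.8113 bits (weight = 8/13)
Feature=1: H = 0.0000 bits (weight = 5/13)
H(Y|Feature) = (8/13)×0.8113 + (5/13)×0.0000 = 0.4992 bits

Information Gain = 0.9957 - 0.4992 = 0.4965 bits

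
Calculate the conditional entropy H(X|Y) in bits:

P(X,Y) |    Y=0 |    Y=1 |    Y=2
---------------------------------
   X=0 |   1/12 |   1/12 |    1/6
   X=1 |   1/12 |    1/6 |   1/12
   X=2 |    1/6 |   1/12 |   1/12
1.5000 bits

Using the chain rule: H(X|Y) = H(X,Y) - H(Y)

First, compute H(X,Y) = 3.0850 bits

Marginal P(Y) = (1/3, 1/3, 1/3)
H(Y) = 1.5850 bits

H(X|Y) = H(X,Y) - H(Y) = 3.0850 - 1.5850 = 1.5000 bits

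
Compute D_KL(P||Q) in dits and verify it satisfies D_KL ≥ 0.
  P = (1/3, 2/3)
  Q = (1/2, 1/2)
0.0246 dits

KL divergence satisfies the Gibbs inequality: D_KL(P||Q) ≥ 0 for all distributions P, Q.

D_KL(P||Q) = Σ p(x) log(p(x)/q(x))
Term by term:
  x=0: 1/3 × log_10[(1/3)/(1/2)] = -0.0587
  x=1: 2/3 × log_10[(2/3)/(1/2)] = 0.0833
D_KL(P||Q) = 0.0246 dits

D_KL(P||Q) = 0.0246 ≥ 0 ✓

This non-negativity is a fundamental property: relative entropy cannot be negative because it measures how different Q is from P.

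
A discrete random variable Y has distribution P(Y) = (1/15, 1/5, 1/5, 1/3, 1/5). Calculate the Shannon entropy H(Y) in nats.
1.5124 nats

Shannon entropy is H(X) = -Σ p(x) log p(x).

For P = (1/15, 1/5, 1/5, 1/3, 1/5):
H = -1/15 × log_e(1/15) -1/5 × log_e(1/5) -1/5 × log_e(1/5) -1/3 × log_e(1/3) -1/5 × log_e(1/5)
H = 1.5124 nats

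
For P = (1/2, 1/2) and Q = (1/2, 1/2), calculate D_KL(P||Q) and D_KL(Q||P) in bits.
D_KL(P||Q) = 0.0000, D_KL(Q||P) = 0.0000

KL divergence is not symmetric: D_KL(P||Q) ≠ D_KL(Q||P) in general.

D_KL(P||Q) = 0.0000 bits
D_KL(Q||P) = 0.0000 bits

In this case they happen to be equal (to 4 decimal places).

This asymmetry is why KL divergence is not a true distance metric.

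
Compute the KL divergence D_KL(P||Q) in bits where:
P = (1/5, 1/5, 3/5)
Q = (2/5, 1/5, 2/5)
0.1510 bits

KL divergence: D_KL(P||Q) = Σ p(x) log(p(x)/q(x))

Computing term by term:
  x=0: 1/5 × log_2[(1/5)/(2/5)] = 1/5 × -1.0000 = -0.2000
  x=1: 1/5 × log_2[(1/5)/(1/5)] = 1/5 × 0.0000 = 0.0000
  x=2: 3/5 × log_2[(3/5)/(2/5)] = 3/5 × 0.5850 = 0.3510

D_KL(P||Q) = 0.1510 bits

Note: KL divergence is always non-negative and equals 0 iff P = Q.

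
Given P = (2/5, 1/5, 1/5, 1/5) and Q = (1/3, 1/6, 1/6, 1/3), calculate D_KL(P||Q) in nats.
0.0437 nats

KL divergence: D_KL(P||Q) = Σ p(x) log(p(x)/q(x))

Computing term by term:
  x=0: 2/5 × log_e[(2/5)/(1/3)] = 2/5 × 0.1823 = 0.0729
  x=1: 1/5 × log_e[(1/5)/(1/6)] = 1/5 × 0.1823 = 0.0365
  x=2: 1/5 × log_e[(1/5)/(1/6)] = 1/5 × 0.1823 = 0.0365
  x=3: 1/5 × log_e[(1/5)/(1/3)] = 1/5 × -0.5108 = -0.1022

D_KL(P||Q) = 0.0437 nats

Note: KL divergence is always non-negative and equals 0 iff P = Q.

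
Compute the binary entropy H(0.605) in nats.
0.6709 nats

The binary entropy function is:
H(p) = -p log(p) - (1-p) log(1-p)

H(0.605) = -0.605 × log_e(0.605) - 0.395 × log_e(0.395)
H(0.605) = 0.6709 nats

Note: Binary entropy is maximized at p=0.5 (H=1 bit) and minimized at p=0 or p=1 (H=0).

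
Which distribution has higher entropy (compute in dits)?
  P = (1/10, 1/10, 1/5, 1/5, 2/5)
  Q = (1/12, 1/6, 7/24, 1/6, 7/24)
Q

Computing entropies in dits:
H(P) = 0.6388
H(Q) = 0.6615

Distribution Q has higher entropy.

Intuition: The distribution closer to uniform (more spread out) has higher entropy.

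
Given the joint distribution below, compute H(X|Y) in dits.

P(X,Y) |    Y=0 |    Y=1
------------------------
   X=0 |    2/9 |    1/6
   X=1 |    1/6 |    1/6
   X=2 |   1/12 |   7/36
0.4621 dits

Using the chain rule: H(X|Y) = H(X,Y) - H(Y)

First, compute H(X,Y) = 0.7625 dits

Marginal P(Y) = (17/36, 19/36)
H(Y) = 0.3004 dits

H(X|Y) = H(X,Y) - H(Y) = 0.7625 - 0.3004 = 0.4621 dits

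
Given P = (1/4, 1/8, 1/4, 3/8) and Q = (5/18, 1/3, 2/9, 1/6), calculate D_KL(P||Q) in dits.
0.0802 dits

KL divergence: D_KL(P||Q) = Σ p(x) log(p(x)/q(x))

Computing term by term:
  x=0: 1/4 × log_10[(1/4)/(5/18)] = 1/4 × -0.0458 = -0.0114
  x=1: 1/8 × log_10[(1/8)/(1/3)] = 1/8 × -0.4260 = -0.0532
  x=2: 1/4 × log_10[(1/4)/(2/9)] = 1/4 × 0.0512 = 0.0128
  x=3: 3/8 × log_10[(3/8)/(1/6)] = 3/8 × 0.3522 = 0.1321

D_KL(P||Q) = 0.0802 dits

Note: KL divergence is always non-negative and equals 0 iff P = Q.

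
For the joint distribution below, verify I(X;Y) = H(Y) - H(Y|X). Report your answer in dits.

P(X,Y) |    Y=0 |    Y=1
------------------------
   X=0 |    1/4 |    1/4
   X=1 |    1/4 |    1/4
I(X;Y) = 0.0000 dits

Mutual information has multiple equivalent forms:
- I(X;Y) = H(X) - H(X|Y)
- I(X;Y) = H(Y) - H(Y|X)
- I(X;Y) = H(X) + H(Y) - H(X,Y)

Computing all quantities:
H(X) = 0.3010, H(Y) = 0.3010, H(X,Y) = 0.6021
H(X|Y) = 0.3010, H(Y|X) = 0.3010

Verification:
H(X) - H(X|Y) = 0.3010 - 0.3010 = 0.0000
H(Y) - H(Y|X) = 0.3010 - 0.3010 = 0.0000
H(X) + H(Y) - H(X,Y) = 0.3010 + 0.3010 - 0.6021 = 0.0000

All forms give I(X;Y) = 0.0000 dits. ✓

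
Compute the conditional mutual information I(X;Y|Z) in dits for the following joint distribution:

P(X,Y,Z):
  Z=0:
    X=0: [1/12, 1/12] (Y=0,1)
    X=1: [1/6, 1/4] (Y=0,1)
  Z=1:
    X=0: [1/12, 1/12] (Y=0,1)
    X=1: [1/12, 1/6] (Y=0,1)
0.0036 dits

Conditional mutual information: I(X;Y|Z) = H(X|Z) + H(Y|Z) - H(X,Y|Z)

H(Z) = 0.2950
H(X,Z) = 0.5683 → H(X|Z) = 0.2734
H(Y,Z) = 0.5898 → H(Y|Z) = 0.2948
H(X,Y,Z) = 0.8596 → H(X,Y|Z) = 0.5646

I(X;Y|Z) = 0.2734 + 0.2948 - 0.5646 = 0.0036 dits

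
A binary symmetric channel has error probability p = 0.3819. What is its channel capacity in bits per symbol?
0.0406 bits

For a binary symmetric channel (BSC) with error probability p:
Capacity C = 1 - H(p) bits per symbol

where H(p) = -p log₂(p) - (1-p) log₂(1-p) is the binary entropy function.

H(0.3819) = 0.9594 bits
C = 1 - 0.9594 = 0.0406 bits per symbol

This means we can reliably transmit up to 0.0406 bits of information per channel use.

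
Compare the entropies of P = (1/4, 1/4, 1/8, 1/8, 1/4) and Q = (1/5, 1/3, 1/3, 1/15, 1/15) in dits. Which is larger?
P

Computing entropies in dits:
H(P) = 0.6773
H(Q) = 0.6147

Distribution P has higher entropy.

Intuition: The distribution closer to uniform (more spread out) has higher entropy.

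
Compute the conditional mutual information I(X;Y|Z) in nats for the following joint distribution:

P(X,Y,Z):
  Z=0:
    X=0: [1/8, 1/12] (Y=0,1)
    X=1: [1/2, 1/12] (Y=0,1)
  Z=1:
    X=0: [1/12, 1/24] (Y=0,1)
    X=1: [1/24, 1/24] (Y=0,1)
0.0309 nats

Conditional mutual information: I(X;Y|Z) = H(X|Z) + H(Y|Z) - H(X,Y|Z)

H(Z) = 0.5117
H(X,Z) = 1.1082 → H(X|Z) = 0.5965
H(Y,Z) = 1.0594 → H(Y|Z) = 0.5476
H(X,Y,Z) = 1.6250 → H(X,Y|Z) = 1.1132

I(X;Y|Z) = 0.5965 + 0.5476 - 1.1132 = 0.0309 nats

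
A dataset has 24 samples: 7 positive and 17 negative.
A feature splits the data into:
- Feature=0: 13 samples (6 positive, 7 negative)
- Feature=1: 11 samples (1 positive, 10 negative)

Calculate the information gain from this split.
0.1301 bits

Information Gain = H(Y) - H(Y|Feature)

Before split:
P(positive) = 7/24 = 0.2917
H(Y) = 0.8709 bits

After split:
Feature=0: H = 0.9957 bits (weight = 13/24)
Feature=1: H = 0.4395 bits (weight = 11/24)
H(Y|Feature) = (13/24)×0.9957 + (11/24)×0.4395 = 0.7408 bits

Information Gain = 0.8709 - 0.7408 = 0.1301 bits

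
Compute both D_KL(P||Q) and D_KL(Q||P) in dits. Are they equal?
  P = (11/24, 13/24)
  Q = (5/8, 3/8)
D_KL(P||Q) = 0.0248, D_KL(Q||P) = 0.0243

KL divergence is not symmetric: D_KL(P||Q) ≠ D_KL(Q||P) in general.

D_KL(P||Q) = 0.0248 dits
D_KL(Q||P) = 0.0243 dits

No, they are not equal!

This asymmetry is why KL divergence is not a true distance metric.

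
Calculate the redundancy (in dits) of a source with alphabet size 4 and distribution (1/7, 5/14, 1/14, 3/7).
0.0821 dits

Redundancy measures how far a source is from maximum entropy:
R = H_max - H(X)

Maximum entropy for 4 symbols: H_max = log_10(4) = 0.6021 dits
Actual entropy: H(X) = 0.5200 dits
Redundancy: R = 0.6021 - 0.5200 = 0.0821 dits

This redundancy represents potential for compression: the source could be compressed by 0.0821 dits per symbol.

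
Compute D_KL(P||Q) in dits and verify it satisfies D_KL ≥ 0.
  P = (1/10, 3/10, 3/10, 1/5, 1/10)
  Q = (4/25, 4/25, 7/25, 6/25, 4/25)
0.0342 dits

KL divergence satisfies the Gibbs inequality: D_KL(P||Q) ≥ 0 for all distributions P, Q.

D_KL(P||Q) = Σ p(x) log(p(x)/q(x))
Term by term:
  x=0: 1/10 × log_10[(1/10)/(4/25)] = -0.0204
  x=1: 3/10 × log_10[(3/10)/(4/25)] = 0.0819
  x=2: 3/10 × log_10[(3/10)/(7/25)] = 0.0090
  x=3: 1/5 × log_10[(1/5)/(6/25)] = -0.0158
  x=4: 1/10 × log_10[(1/10)/(4/25)] = -0.0204
D_KL(P||Q) = 0.0342 dits

D_KL(P||Q) = 0.0342 ≥ 0 ✓

This non-negativity is a fundamental property: relative entropy cannot be negative because it measures how different Q is from P.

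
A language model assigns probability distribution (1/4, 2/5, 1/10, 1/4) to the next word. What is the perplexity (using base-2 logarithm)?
3.6325

Perplexity is 2^H (or exp(H) for natural log).

First, H = -Σ p log p = 1.8610 bits
Perplexity = 2^1.8610 = 3.6325

Interpretation: The model's uncertainty is equivalent to choosing uniformly among 3.6 options.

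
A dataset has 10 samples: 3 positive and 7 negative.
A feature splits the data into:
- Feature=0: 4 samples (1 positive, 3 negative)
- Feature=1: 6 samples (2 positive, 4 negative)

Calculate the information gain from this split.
0.0058 bits

Information Gain = H(Y) - H(Y|Feature)

Before split:
P(positive) = 3/10 = 0.3000
H(Y) = 0.8813 bits

After split:
Feature=0: H = 0.8113 bits (weight = 4/10)
Feature=1: H = 0.9183 bits (weight = 6/10)
H(Y|Feature) = (4/10)×0.8113 + (6/10)×0.9183 = 0.8755 bits

Information Gain = 0.8813 - 0.8755 = 0.0058 bits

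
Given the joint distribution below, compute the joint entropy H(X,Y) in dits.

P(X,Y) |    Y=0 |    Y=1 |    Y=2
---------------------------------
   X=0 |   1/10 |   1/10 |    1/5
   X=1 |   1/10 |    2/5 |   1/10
0.6990 dits

Joint entropy is H(X,Y) = -Σ_{x,y} p(x,y) log p(x,y).

Summing over all non-zero entries:
H(X,Y) = -[1/10·log_10(1/10) + 1/10·log_10(1/10) + 1/5·log_10(1/5) + 1/10·log_10(1/10) + 2/5·log_10(2/5) + 1/10·log_10(1/10)]
H(X,Y) = 0.6990 dits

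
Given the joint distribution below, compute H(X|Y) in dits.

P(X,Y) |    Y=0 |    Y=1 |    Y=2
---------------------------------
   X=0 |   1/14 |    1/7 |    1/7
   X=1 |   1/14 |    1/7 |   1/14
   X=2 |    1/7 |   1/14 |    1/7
0.4563 dits

Using the chain rule: H(X|Y) = H(X,Y) - H(Y)

First, compute H(X,Y) = 0.9311 dits

Marginal P(Y) = (2/7, 5/14, 5/14)
H(Y) = 0.4748 dits

H(X|Y) = H(X,Y) - H(Y) = 0.9311 - 0.4748 = 0.4563 dits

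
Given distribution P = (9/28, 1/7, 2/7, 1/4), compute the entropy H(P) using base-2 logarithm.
1.9438 bits

Shannon entropy is H(X) = -Σ p(x) log p(x).

For P = (9/28, 1/7, 2/7, 1/4):
H = -9/28 × log_2(9/28) -1/7 × log_2(1/7) -2/7 × log_2(2/7) -1/4 × log_2(1/4)
H = 1.9438 bits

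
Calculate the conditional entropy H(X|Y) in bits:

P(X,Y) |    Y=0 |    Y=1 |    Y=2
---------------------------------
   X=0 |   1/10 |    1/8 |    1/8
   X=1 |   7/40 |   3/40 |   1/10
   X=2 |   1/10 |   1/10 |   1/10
1.5526 bits

Using the chain rule: H(X|Y) = H(X,Y) - H(Y)

First, compute H(X,Y) = 3.1313 bits

Marginal P(Y) = (3/8, 3/10, 13/40)
H(Y) = 1.5787 bits

H(X|Y) = H(X,Y) - H(Y) = 3.1313 - 1.5787 = 1.5526 bits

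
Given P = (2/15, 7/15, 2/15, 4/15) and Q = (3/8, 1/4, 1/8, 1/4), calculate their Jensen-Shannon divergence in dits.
0.0203 dits

Jensen-Shannon divergence is:
JSD(P||Q) = 0.5 × D_KL(P||M) + 0.5 × D_KL(Q||M)
where M = 0.5 × (P + Q) is the mixture distribution.

M = 0.5 × (2/15, 7/15, 2/15, 4/15) + 0.5 × (3/8, 1/4, 1/8, 1/4) = (0.254167, 0.358333, 0.129167, 0.258333)

D_KL(P||M) = 0.0217 dits
D_KL(Q||M) = 0.0189 dits

JSD(P||Q) = 0.5 × 0.0217 + 0.5 × 0.0189 = 0.0203 dits

Unlike KL divergence, JSD is symmetric and bounded: 0 ≤ JSD ≤ log(2).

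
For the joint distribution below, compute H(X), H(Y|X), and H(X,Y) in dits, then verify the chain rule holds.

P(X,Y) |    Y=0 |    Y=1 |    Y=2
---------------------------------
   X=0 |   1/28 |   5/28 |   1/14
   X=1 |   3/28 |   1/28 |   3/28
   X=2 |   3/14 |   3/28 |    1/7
H(X,Y) = 0.8947, H(X) = 0.4607, H(Y|X) = 0.4341 (all in dits)

Chain rule: H(X,Y) = H(X) + H(Y|X)

Left side — joint entropy directly:
H(X,Y) = -Σ p(x,y) log p(x,y) = 0.8947 dits

Right side — compute H(Y|X) from the conditional distributions:
P(X) = (2/7, 1/4, 13/28), so H(X) = 0.4607 dits
H(Y|X) = Σ_x P(X=x) · H(Y|X=x):
  P(Y|X=0) = (1/8, 5/8, 1/4), H(Y|X=0) = 0.3910, weight P(X=0) = 2/7
  P(Y|X=1) = (3/7, 1/7, 3/7), H(Y|X=1) = 0.4361, weight P(X=1) = 1/4
  P(Y|X=2) = (6/13, 3/13, 4/13), H(Y|X=2) = 0.4594, weight P(X=2) = 13/28
H(Y|X) = 0.4341 dits

H(X) + H(Y|X) = 0.4607 + 0.4341 = 0.8947 dits

Both sides equal 0.8947 dits. ✓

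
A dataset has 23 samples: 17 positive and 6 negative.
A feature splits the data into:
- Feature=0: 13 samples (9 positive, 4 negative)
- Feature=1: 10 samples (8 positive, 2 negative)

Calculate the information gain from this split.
0.0109 bits

Information Gain = H(Y) - H(Y|Feature)

Before split:
P(positive) = 17/23 = 0.7391
H(Y) = 0.8281 bits

After split:
Feature=0: H = 0.8905 bits (weight = 13/23)
Feature=1: H = 0.7219 bits (weight = 10/23)
H(Y|Feature) = (13/23)×0.8905 + (10/23)×0.7219 = 0.8172 bits

Information Gain = 0.8281 - 0.8172 = 0.0109 bits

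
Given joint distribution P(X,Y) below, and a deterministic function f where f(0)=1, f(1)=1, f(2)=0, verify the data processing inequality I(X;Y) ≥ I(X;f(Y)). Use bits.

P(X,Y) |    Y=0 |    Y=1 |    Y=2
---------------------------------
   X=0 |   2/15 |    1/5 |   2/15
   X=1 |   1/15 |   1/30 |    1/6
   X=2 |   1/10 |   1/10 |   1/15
I(X;Y) = 0.0910, I(X;f(Y)) = 0.0744, inequality holds: 0.0910 ≥ 0.0744

Data Processing Inequality: For any Markov chain X → Y → Z, we have I(X;Y) ≥ I(X;Z).

Here Z = f(Y) is a deterministic function of Y, forming X → Y → Z.

Original I(X;Y) = 0.0910 bits

After applying f:
P(X,Z) where Z=f(Y):
- P(X,Z=0) = P(X,Y=2)
- P(X,Z=1) = P(X,Y=0) + P(X,Y=1)

I(X;Z) = I(X;f(Y)) = 0.0744 bits

Verification: 0.0910 ≥ 0.0744 ✓

Information cannot be created by processing; the function f can only lose information about X.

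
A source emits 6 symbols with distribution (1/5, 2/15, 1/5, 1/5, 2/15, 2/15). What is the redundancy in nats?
0.0201 nats

Redundancy measures how far a source is from maximum entropy:
R = H_max - H(X)

Maximum entropy for 6 symbols: H_max = log_e(6) = 1.7918 nats
Actual entropy: H(X) = 1.7716 nats
Redundancy: R = 1.7918 - 1.7716 = 0.0201 nats

This redundancy represents potential for compression: the source could be compressed by 0.0201 nats per symbol.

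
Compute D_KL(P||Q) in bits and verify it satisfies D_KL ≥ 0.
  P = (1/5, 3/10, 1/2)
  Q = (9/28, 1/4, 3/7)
0.0532 bits

KL divergence satisfies the Gibbs inequality: D_KL(P||Q) ≥ 0 for all distributions P, Q.

D_KL(P||Q) = Σ p(x) log(p(x)/q(x))
Term by term:
  x=0: 1/5 × log_2[(1/5)/(9/28)] = -0.1369
  x=1: 3/10 × log_2[(3/10)/(1/4)] = 0.0789
  x=2: 1/2 × log_2[(1/2)/(3/7)] = 0.1112
D_KL(P||Q) = 0.0532 bits

D_KL(P||Q) = 0.0532 ≥ 0 ✓

This non-negativity is a fundamental property: relative entropy cannot be negative because it measures how different Q is from P.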